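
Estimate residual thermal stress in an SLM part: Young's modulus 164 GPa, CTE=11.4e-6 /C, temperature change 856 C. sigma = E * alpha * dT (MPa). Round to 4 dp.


sigma = 164*1000 * 11.4e-6 * 856 = 1600.3776 MPa


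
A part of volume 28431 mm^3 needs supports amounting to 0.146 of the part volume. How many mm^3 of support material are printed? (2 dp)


V_support = 28431 * 0.146 = 4150.93 mm^3


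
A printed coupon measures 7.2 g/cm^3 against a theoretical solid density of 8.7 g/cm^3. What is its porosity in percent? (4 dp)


Porosity = (1-7.2/8.7)*100 = 17.2414 %


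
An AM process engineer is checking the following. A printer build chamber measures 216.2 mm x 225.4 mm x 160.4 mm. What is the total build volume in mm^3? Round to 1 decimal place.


V = 216.2 * 225.4 * 160.4 = 7816529.4 mm^3


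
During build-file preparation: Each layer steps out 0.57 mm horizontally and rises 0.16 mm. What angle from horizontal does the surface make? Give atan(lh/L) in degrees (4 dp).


angle = atan(0.16/0.57) = 15.6795 degrees


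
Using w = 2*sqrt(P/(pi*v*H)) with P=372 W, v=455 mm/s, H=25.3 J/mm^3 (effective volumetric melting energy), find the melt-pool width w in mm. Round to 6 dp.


w = 2*sqrt(372/(pi*455*25.3)) = 0.202843 mm


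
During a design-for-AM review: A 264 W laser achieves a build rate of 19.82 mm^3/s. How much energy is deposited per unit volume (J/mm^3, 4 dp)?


SE = 264 / 19.82 = 13.3199 J/mm^3


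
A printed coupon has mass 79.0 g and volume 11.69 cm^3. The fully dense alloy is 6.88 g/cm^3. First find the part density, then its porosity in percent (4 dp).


rho_part = 79.0 / 11.69 = 6.75791275 g/cm^3
Porosity = (1 - 6.75791275/6.88)*100 = 1.7745 %


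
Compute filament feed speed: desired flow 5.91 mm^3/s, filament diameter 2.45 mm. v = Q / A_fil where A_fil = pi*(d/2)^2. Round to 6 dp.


A = pi*(2.45/2)^2 = 4.714352
v = 5.91 / 4.714352 = 1.253619 mm/s


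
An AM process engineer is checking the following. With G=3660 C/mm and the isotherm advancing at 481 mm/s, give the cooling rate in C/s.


CR = 3660 * 481 = 1760460 C/s


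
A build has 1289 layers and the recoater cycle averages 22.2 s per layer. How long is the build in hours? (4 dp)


t = 1289 * 22.2 / 3600 = 7.9488 hrs


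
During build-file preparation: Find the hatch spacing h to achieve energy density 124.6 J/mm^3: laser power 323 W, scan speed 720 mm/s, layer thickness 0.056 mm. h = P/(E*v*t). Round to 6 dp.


h = 323 / (124.6*720*0.056) = 0.064293 mm


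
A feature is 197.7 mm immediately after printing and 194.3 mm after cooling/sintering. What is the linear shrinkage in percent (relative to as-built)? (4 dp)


Shrinkage = ((197.7-194.3)/197.7)*100 = 1.7198 %


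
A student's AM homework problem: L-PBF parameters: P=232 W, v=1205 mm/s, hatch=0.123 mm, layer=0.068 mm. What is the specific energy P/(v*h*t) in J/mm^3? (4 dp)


Build rate = 1205 * 0.123 * 0.068 = 10.07862 mm^3/s
SE = 232 / 10.07862 = 23.019 J/mm^3


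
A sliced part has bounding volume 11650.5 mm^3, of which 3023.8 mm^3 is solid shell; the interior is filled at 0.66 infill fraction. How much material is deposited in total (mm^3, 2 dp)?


V_infill = (11650.5 - 3023.8) * 0.66 = 5693.62
V_total = 3023.8 + 5693.62 = 8717.42 mm^3


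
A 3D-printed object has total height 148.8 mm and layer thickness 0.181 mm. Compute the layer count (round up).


Layers = ceil(148.8/0.181) = 823


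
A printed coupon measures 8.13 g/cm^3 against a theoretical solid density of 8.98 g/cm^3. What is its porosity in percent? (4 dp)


Porosity = (1-8.13/8.98)*100 = 9.4655 %


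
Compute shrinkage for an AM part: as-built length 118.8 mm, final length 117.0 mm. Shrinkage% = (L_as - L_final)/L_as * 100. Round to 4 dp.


Shrinkage = ((118.8-117.0)/118.8)*100 = 1.5152 %


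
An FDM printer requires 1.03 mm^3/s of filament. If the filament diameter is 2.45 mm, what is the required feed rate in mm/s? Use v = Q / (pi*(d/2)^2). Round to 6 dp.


A = pi*(2.45/2)^2 = 4.714352
v = 1.03 / 4.714352 = 0.218482 mm/s


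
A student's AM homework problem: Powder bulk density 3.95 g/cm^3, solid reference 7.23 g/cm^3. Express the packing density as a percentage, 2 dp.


Packing = (3.95/7.23)*100 = 54.63 %


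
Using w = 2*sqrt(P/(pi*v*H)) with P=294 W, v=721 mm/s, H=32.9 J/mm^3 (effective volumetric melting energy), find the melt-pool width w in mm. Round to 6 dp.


w = 2*sqrt(294/(pi*721*32.9)) = 0.125621 mm


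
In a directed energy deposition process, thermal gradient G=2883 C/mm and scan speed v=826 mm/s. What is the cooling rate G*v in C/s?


CR = 2883 * 826 = 2381358 C/s


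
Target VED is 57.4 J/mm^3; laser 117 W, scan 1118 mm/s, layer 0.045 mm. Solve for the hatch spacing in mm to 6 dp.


h = 117 / (57.4*1118*0.045) = 0.040515 mm


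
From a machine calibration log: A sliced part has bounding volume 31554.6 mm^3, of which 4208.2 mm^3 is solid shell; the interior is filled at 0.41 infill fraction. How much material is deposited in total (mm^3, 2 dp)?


V_infill = (31554.6 - 4208.2) * 0.41 = 11212.02
V_total = 4208.2 + 11212.02 = 15420.22 mm^3


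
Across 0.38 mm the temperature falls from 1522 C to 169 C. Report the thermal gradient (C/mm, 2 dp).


G = (1522-169)/0.38 = 3560.53 C/mm


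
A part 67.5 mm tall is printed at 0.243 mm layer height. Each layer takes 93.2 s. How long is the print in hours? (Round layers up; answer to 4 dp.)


Layers = ceil(67.5/0.243) = 278
t = 278 * 93.2 / 3600 = 7.1971 hrs


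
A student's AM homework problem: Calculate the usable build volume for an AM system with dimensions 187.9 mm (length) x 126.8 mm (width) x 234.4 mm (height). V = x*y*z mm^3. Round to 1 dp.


V = 187.9 * 126.8 * 234.4 = 5584748.8 mm^3


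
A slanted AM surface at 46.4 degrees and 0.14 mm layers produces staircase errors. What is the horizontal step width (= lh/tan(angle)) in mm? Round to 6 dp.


step = 0.14 / tan(46.4) = 0.13332 mm


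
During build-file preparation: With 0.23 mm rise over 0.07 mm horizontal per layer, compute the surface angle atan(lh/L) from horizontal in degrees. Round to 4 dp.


angle = atan(0.23/0.07) = 73.0725 degrees


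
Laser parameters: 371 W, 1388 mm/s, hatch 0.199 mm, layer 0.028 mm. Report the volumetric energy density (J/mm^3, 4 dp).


E = 371 / (1388*0.199*0.028) = 47.9704 J/mm^3


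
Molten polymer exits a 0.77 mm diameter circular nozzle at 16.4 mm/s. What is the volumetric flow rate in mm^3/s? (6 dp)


A = pi*(0.77/2)^2 = 0.46566257 mm^2
Q = 0.46566257 * 16.4 = 7.636866 mm^3/s


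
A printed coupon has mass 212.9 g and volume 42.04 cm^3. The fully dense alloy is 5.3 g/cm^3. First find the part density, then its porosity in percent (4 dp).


rho_part = 212.9 / 42.04 = 5.06422455 g/cm^3
Porosity = (1 - 5.06422455/5.3)*100 = 4.4486 %


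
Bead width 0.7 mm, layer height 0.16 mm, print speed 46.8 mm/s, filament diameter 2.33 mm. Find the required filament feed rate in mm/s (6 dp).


Q = 0.7 * 0.16 * 46.8 = 5.2416 mm^3/s
A_fil = pi*(2.33/2)^2 = 4.26384809 mm^2
v_feed = 5.2416 / 4.26384809 = 1.229312 mm/s


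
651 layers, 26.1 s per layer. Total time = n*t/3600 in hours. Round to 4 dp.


t = 651 * 26.1 / 3600 = 4.7198 hrs


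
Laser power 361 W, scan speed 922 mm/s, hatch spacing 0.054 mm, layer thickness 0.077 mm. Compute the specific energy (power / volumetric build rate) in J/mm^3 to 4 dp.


Build rate = 922 * 0.054 * 0.077 = 3.833676 mm^3/s
SE = 361 / 3.833676 = 94.1655 J/mm^3


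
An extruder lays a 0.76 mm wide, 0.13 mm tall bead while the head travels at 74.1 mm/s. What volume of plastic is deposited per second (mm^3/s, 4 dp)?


Rate = 0.76 * 0.13 * 74.1 = 7.3211 mm^3/s


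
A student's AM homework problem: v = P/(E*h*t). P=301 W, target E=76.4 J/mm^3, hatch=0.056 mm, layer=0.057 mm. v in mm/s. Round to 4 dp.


v = 301 / (76.4*0.056*0.057) = 1234.2702 mm/s


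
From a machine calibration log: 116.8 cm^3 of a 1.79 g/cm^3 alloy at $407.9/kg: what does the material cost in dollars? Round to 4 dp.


Mass = 116.8*1.79/1000 = 0.209072 kg
Cost = 0.209072 * 407.9 = 85.2805 $


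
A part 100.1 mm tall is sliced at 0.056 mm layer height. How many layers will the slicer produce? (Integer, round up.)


Layers = ceil(100.1/0.056) = 1788


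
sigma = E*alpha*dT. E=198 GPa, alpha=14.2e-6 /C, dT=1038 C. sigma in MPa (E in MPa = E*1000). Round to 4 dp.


sigma = 198*1000 * 14.2e-6 * 1038 = 2918.4408 MPa


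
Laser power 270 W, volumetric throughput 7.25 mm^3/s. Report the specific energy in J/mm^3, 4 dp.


SE = 270 / 7.25 = 37.2414 J/mm^3


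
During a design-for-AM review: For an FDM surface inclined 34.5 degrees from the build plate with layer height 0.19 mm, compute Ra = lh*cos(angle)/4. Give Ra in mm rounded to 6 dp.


Ra = 0.19 * cos(34.5) / 4 = 0.039146 mm


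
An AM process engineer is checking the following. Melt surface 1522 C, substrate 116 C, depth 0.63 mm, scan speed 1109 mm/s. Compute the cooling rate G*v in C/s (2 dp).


G = (1522-116)/0.63 = 2231.74603175 C/mm
CR = 2231.74603175 * 1109 = 2475006.35 C/s


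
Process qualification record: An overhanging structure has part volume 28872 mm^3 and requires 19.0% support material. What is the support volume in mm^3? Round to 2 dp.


V_support = 28872 * 0.19 = 5485.68 mm^3


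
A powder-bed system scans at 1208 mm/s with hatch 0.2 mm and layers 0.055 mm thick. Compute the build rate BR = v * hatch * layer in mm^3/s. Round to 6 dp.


Rate = 1208 * 0.2 * 0.055 = 13.288 mm^3/s


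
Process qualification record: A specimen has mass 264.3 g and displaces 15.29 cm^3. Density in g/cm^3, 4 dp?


rho = 264.3 / 15.29 = 17.2858 g/cm^3


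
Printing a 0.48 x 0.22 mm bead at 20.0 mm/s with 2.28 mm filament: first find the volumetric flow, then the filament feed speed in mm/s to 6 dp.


Q = 0.48 * 0.22 * 20.0 = 2.112 mm^3/s
A_fil = pi*(2.28/2)^2 = 4.08281381 mm^2
v_feed = 2.112 / 4.08281381 = 0.51729 mm/s


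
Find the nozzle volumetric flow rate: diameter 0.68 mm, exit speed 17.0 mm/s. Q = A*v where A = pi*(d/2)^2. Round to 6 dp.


A = pi*(0.68/2)^2 = 0.36316811 mm^2
Q = 0.36316811 * 17.0 = 6.173858 mm^3/s


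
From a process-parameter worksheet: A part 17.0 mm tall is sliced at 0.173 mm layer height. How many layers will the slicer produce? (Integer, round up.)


Layers = ceil(17.0/0.173) = 99


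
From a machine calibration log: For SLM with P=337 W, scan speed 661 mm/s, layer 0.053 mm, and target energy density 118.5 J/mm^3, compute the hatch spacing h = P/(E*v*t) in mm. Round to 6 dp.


h = 337 / (118.5*661*0.053) = 0.081177 mm


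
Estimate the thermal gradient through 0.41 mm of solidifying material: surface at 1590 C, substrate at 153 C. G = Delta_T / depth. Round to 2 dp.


G = (1590-153)/0.41 = 3504.88 C/mm


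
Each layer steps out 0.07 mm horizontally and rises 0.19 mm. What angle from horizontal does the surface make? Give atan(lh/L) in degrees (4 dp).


angle = atan(0.19/0.07) = 69.7751 degrees


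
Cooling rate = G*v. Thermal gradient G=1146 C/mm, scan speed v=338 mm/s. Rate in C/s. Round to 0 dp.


CR = 1146 * 338 = 387348 C/s


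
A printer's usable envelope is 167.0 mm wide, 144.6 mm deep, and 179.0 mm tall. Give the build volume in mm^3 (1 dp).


V = 167.0 * 144.6 * 179.0 = 4322527.8 mm^3


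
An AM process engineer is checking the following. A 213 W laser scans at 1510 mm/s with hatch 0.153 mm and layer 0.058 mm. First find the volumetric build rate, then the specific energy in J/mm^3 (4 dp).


Build rate = 1510 * 0.153 * 0.058 = 13.39974 mm^3/s
SE = 213 / 13.39974 = 15.8958 J/mm^3


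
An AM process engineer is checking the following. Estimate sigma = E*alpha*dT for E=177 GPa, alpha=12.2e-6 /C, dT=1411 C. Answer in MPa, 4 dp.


sigma = 177*1000 * 12.2e-6 * 1411 = 3046.9134 MPa


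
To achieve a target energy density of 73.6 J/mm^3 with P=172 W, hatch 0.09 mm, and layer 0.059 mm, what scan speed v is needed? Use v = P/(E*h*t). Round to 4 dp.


v = 172 / (73.6*0.09*0.059) = 440.1048 mm/s


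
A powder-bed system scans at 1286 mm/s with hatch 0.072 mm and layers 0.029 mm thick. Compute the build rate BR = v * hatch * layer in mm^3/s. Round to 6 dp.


Rate = 1286 * 0.072 * 0.029 = 2.685168 mm^3/s


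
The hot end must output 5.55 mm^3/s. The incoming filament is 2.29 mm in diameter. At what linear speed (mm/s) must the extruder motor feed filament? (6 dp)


A = pi*(2.29/2)^2 = 4.118707
v = 5.55 / 4.118707 = 1.34751 mm/s


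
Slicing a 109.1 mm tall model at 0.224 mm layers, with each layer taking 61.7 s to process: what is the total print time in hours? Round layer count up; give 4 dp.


Layers = ceil(109.1/0.224) = 488
t = 488 * 61.7 / 3600 = 8.3638 hrs


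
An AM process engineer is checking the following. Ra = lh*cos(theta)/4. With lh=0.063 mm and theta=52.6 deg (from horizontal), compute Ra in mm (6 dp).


Ra = 0.063 * cos(52.6) / 4 = 0.009566 mm


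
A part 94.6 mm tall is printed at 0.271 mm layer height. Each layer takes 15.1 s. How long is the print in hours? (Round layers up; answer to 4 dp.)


Layers = ceil(94.6/0.271) = 350
t = 350 * 15.1 / 3600 = 1.4681 hrs


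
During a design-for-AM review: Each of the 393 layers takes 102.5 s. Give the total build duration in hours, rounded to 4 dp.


t = 393 * 102.5 / 3600 = 11.1896 hrs


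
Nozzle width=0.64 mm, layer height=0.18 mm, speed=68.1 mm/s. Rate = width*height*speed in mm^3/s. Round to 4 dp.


Rate = 0.64 * 0.18 * 68.1 = 7.8451 mm^3/s


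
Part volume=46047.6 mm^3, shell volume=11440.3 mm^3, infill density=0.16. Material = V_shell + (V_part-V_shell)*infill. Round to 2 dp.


V_infill = (46047.6 - 11440.3) * 0.16 = 5537.17
V_total = 11440.3 + 5537.17 = 16977.47 mm^3


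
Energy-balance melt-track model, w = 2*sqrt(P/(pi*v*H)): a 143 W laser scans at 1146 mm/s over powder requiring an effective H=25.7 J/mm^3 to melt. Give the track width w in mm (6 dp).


w = 2*sqrt(143/(pi*1146*25.7)) = 0.078626 mm


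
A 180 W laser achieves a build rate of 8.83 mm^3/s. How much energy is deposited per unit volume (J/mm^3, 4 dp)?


SE = 180 / 8.83 = 20.3851 J/mm^3


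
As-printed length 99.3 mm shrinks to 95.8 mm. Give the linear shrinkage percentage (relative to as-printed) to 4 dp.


Shrinkage = ((99.3-95.8)/99.3)*100 = 3.5247 %


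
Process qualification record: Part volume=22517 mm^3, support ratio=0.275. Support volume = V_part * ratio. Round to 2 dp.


V_support = 22517 * 0.275 = 6192.18 mm^3


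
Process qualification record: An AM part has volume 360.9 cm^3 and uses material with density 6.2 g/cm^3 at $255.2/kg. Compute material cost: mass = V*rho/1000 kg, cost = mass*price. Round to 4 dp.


Mass = 360.9*6.2/1000 = 2.23758 kg
Cost = 2.23758 * 255.2 = 571.0304 $


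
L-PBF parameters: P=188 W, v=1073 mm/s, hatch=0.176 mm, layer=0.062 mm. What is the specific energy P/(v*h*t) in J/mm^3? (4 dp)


Build rate = 1073 * 0.176 * 0.062 = 11.708576 mm^3/s
SE = 188 / 11.708576 = 16.0566 J/mm^3


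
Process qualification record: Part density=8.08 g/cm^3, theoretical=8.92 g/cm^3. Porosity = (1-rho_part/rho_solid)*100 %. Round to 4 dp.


Porosity = (1-8.08/8.92)*100 = 9.417 %


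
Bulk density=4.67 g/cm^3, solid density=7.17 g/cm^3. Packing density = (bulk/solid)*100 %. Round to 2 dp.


Packing = (4.67/7.17)*100 = 65.13 %


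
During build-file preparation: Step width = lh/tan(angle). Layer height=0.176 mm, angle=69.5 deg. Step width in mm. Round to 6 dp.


step = 0.176 / tan(69.5) = 0.065804 mm


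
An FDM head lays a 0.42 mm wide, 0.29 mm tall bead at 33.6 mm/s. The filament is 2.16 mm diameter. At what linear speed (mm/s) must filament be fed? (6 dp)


Q = 0.42 * 0.29 * 33.6 = 4.09248 mm^3/s
A_fil = pi*(2.16/2)^2 = 3.66435367 mm^2
v_feed = 4.09248 / 3.66435367 = 1.116835 mm/s


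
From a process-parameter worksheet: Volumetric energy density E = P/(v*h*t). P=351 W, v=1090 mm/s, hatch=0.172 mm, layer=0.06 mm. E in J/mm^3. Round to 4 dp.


E = 351 / (1090*0.172*0.06) = 31.2033 J/mm^3


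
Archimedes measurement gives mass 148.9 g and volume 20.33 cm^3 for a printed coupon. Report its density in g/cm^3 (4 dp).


rho = 148.9 / 20.33 = 7.3242 g/cm^3


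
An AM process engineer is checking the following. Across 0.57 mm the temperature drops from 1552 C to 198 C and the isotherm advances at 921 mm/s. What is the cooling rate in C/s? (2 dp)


G = (1552-198)/0.57 = 2375.43859649 C/mm
CR = 2375.43859649 * 921 = 2187778.95 C/s


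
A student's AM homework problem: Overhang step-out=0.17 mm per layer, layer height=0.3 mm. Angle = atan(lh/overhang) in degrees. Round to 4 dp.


angle = atan(0.3/0.17) = 60.4612 degrees


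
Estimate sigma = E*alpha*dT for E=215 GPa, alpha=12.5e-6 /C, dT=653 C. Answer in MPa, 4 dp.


sigma = 215*1000 * 12.5e-6 * 653 = 1754.9375 MPa


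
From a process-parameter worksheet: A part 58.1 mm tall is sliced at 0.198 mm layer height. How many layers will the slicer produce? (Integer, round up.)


Layers = ceil(58.1/0.198) = 294


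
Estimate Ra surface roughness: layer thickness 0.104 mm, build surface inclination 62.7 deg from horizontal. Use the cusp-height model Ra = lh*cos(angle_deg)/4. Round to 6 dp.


Ra = 0.104 * cos(62.7) / 4 = 0.011925 mm


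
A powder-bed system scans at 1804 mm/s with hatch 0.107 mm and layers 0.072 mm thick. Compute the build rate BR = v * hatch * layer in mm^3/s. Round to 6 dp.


Rate = 1804 * 0.107 * 0.072 = 13.898016 mm^3/s


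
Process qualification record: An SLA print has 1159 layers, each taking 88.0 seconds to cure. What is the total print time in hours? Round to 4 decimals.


t = 1159 * 88.0 / 3600 = 28.3311 hrs


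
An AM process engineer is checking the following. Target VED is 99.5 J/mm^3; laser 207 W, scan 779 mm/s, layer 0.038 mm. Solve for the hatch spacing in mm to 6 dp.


h = 207 / (99.5*779*0.038) = 0.070279 mm


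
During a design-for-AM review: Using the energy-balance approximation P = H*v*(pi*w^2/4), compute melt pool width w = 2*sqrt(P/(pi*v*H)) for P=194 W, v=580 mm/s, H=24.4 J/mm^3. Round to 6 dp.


w = 2*sqrt(194/(pi*580*24.4)) = 0.132113 mm


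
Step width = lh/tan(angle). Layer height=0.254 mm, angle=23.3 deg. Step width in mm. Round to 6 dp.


step = 0.254 / tan(23.3) = 0.589781 mm


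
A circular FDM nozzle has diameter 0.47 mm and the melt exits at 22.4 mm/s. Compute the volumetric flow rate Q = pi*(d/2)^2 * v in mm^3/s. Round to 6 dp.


A = pi*(0.47/2)^2 = 0.17349445 mm^2
Q = 0.17349445 * 22.4 = 3.886276 mm^3/s


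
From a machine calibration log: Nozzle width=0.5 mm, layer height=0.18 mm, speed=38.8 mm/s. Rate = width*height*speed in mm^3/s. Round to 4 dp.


Rate = 0.5 * 0.18 * 38.8 = 3.492 mm^3/s


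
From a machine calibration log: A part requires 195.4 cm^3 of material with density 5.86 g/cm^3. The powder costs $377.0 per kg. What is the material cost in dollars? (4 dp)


Mass = 195.4*5.86/1000 = 1.145044 kg
Cost = 1.145044 * 377.0 = 431.6816 $


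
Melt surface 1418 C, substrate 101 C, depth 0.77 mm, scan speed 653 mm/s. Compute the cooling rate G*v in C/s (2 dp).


G = (1418-101)/0.77 = 1710.38961039 C/mm
CR = 1710.38961039 * 653 = 1116884.42 C/s


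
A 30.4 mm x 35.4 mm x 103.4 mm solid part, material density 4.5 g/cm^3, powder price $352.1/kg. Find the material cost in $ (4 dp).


V = 30.4 * 35.4 * 103.4 = 111274.944 mm^3 = 111.274944 cm^3
Mass = 111.274944 * 4.5 / 1000 = 0.50073725 kg
Cost = 0.50073725 * 352.1 = 176.3096 $


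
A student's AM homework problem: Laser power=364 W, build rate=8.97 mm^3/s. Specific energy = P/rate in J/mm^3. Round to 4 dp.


SE = 364 / 8.97 = 40.5797 J/mm^3


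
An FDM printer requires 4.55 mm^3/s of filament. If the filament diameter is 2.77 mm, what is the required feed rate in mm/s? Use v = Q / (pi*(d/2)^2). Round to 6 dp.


A = pi*(2.77/2)^2 = 6.026282
v = 4.55 / 6.026282 = 0.755026 mm/s


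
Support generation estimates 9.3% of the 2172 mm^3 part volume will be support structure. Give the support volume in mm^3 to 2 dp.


V_support = 2172 * 0.093 = 202.0 mm^3


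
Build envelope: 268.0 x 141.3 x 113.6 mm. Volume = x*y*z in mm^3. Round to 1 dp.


V = 268.0 * 141.3 * 113.6 = 4301850.2 mm^3


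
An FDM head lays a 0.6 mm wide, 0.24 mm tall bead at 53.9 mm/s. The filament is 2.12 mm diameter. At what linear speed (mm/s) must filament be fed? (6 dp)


Q = 0.6 * 0.24 * 53.9 = 7.7616 mm^3/s
A_fil = pi*(2.12/2)^2 = 3.52989351 mm^2
v_feed = 7.7616 / 3.52989351 = 2.19882 mm/s


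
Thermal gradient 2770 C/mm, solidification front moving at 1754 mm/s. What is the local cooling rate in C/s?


CR = 2770 * 1754 = 4858580 C/s


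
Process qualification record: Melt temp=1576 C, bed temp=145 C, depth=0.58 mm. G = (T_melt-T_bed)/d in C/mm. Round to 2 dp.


G = (1576-145)/0.58 = 2467.24 C/mm


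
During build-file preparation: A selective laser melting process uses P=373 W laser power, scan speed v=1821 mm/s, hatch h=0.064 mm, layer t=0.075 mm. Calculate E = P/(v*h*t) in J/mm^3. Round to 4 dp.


E = 373 / (1821*0.064*0.075) = 42.6734 J/mm^3


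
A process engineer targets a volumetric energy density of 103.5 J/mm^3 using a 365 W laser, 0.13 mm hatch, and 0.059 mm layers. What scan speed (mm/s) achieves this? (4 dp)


v = 365 / (103.5*0.13*0.059) = 459.7875 mm/s


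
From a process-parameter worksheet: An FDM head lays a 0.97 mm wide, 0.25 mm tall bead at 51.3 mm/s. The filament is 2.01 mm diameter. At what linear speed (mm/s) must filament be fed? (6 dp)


Q = 0.97 * 0.25 * 51.3 = 12.44025 mm^3/s
A_fil = pi*(2.01/2)^2 = 3.17308712 mm^2
v_feed = 12.44025 / 3.17308712 = 3.920551 mm/s


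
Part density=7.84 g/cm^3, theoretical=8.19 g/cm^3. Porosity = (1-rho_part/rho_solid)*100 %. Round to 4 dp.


Porosity = (1-7.84/8.19)*100 = 4.2735 %


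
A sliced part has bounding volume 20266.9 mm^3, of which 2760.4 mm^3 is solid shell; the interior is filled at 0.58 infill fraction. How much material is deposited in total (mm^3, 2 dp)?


V_infill = (20266.9 - 2760.4) * 0.58 = 10153.77
V_total = 2760.4 + 10153.77 = 12914.17 mm^3


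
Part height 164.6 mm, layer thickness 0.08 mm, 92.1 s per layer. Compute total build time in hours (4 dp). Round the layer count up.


Layers = ceil(164.6/0.08) = 2058
t = 2058 * 92.1 / 3600 = 52.6505 hrs


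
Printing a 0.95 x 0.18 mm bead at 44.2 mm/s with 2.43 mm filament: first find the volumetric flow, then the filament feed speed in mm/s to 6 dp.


Q = 0.95 * 0.18 * 44.2 = 7.5582 mm^3/s
A_fil = pi*(2.43/2)^2 = 4.63769762 mm^2
v_feed = 7.5582 / 4.63769762 = 1.629731 mm/s


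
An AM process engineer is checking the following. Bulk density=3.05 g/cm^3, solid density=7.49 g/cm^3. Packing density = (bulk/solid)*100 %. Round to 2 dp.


Packing = (3.05/7.49)*100 = 40.72 %


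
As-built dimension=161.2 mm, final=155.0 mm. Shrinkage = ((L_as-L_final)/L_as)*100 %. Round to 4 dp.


Shrinkage = ((161.2-155.0)/161.2)*100 = 3.8462 %


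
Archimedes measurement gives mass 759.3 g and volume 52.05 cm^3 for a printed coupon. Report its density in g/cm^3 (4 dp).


rho = 759.3 / 52.05 = 14.5879 g/cm^3


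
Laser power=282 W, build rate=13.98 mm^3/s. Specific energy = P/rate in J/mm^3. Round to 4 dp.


SE = 282 / 13.98 = 20.1717 J/mm^3


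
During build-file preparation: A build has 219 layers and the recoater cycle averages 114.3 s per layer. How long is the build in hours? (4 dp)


t = 219 * 114.3 / 3600 = 6.9533 hrs


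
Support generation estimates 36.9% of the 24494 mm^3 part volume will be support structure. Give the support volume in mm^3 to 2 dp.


V_support = 24494 * 0.369 = 9038.29 mm^3


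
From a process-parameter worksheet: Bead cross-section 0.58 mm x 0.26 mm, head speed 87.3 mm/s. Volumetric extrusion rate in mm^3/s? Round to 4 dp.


Rate = 0.58 * 0.26 * 87.3 = 13.1648 mm^3/s


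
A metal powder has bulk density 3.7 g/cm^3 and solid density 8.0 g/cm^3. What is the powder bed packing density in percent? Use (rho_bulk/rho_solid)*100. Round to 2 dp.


Packing = (3.7/8.0)*100 = 46.25 %


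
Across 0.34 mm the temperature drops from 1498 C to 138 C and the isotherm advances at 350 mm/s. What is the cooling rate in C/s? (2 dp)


G = (1498-138)/0.34 = 4000.0 C/mm
CR = 4000.0 * 350 = 1400000.0 C/s


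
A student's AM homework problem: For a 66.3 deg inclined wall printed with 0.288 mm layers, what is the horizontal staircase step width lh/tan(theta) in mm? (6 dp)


step = 0.288 / tan(66.3) = 0.126423 mm


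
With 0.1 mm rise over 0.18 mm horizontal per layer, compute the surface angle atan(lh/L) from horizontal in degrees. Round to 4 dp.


angle = atan(0.1/0.18) = 29.0546 degrees


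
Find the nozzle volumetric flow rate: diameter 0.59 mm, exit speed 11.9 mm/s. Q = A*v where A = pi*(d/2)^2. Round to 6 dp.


A = pi*(0.59/2)^2 = 0.2733971 mm^2
Q = 0.2733971 * 11.9 = 3.253425 mm^3/s


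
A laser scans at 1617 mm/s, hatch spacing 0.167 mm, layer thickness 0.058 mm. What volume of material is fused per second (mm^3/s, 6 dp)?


Rate = 1617 * 0.167 * 0.058 = 15.662262 mm^3/s


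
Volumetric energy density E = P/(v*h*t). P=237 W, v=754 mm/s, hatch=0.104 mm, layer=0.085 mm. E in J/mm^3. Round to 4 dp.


E = 237 / (754*0.104*0.085) = 35.557 J/mm^3


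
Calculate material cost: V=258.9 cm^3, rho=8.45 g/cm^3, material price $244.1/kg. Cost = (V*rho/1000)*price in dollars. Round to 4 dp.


Mass = 258.9*8.45/1000 = 2.187705 kg
Cost = 2.187705 * 244.1 = 534.0188 $


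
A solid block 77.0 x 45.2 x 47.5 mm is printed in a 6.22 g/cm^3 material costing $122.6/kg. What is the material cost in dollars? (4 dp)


V = 77.0 * 45.2 * 47.5 = 165319.0 mm^3 = 165.319 cm^3
Mass = 165.319 * 6.22 / 1000 = 1.02828418 kg
Cost = 1.02828418 * 122.6 = 126.0676 $


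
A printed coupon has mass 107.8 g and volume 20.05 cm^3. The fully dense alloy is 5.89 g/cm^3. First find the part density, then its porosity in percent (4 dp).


rho_part = 107.8 / 20.05 = 5.3765586 g/cm^3
Porosity = (1 - 5.3765586/5.89)*100 = 8.7172 %


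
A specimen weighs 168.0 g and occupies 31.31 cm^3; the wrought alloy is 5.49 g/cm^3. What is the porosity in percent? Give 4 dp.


rho_part = 168.0 / 31.31 = 5.36569786 g/cm^3
Porosity = (1 - 5.36569786/5.49)*100 = 2.2642 %


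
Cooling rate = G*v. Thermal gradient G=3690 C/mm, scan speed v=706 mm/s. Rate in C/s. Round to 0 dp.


CR = 3690 * 706 = 2605140 C/s


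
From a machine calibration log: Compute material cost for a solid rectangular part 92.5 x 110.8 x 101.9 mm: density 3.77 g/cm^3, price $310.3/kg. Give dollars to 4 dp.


V = 92.5 * 110.8 * 101.9 = 1044373.1 mm^3 = 1044.3731 cm^3
Mass = 1044.3731 * 3.77 / 1000 = 3.93728659 kg
Cost = 3.93728659 * 310.3 = 1221.74 $


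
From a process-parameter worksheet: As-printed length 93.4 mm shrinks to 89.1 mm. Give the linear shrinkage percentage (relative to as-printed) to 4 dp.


Shrinkage = ((93.4-89.1)/93.4)*100 = 4.6039 %


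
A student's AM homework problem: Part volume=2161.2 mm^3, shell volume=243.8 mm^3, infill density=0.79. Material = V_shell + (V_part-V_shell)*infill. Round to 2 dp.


V_infill = (2161.2 - 243.8) * 0.79 = 1514.75
V_total = 243.8 + 1514.75 = 1758.55 mm^3


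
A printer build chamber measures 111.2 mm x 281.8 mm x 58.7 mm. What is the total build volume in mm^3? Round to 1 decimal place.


V = 111.2 * 281.8 * 58.7 = 1839432.6 mm^3


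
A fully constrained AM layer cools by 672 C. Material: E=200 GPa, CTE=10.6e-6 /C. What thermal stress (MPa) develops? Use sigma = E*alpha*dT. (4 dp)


sigma = 200*1000 * 10.6e-6 * 672 = 1424.64 MPa


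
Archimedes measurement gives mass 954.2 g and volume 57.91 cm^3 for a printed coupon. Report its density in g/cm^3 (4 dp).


rho = 954.2 / 57.91 = 16.4773 g/cm^3


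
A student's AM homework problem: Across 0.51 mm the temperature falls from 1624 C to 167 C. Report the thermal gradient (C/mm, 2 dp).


G = (1624-167)/0.51 = 2856.86 C/mm


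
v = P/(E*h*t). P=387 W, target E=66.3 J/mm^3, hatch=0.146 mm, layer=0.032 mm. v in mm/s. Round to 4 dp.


v = 387 / (66.3*0.146*0.032) = 1249.3802 mm/s


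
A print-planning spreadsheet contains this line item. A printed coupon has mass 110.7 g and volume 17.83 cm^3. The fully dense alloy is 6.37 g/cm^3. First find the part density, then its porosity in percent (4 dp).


rho_part = 110.7 / 17.83 = 6.20863713 g/cm^3
Porosity = (1 - 6.20863713/6.37)*100 = 2.5332 %


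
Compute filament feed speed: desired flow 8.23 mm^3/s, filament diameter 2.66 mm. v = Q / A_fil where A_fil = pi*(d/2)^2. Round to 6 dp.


A = pi*(2.66/2)^2 = 5.557163
v = 8.23 / 5.557163 = 1.480971 mm/s


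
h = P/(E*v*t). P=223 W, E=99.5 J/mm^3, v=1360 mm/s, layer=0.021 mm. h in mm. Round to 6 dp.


h = 223 / (99.5*1360*0.021) = 0.078474 mm


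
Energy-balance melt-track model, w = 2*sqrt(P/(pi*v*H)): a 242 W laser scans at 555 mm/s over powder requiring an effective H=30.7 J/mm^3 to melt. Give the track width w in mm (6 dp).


w = 2*sqrt(242/(pi*555*30.7)) = 0.134477 mm


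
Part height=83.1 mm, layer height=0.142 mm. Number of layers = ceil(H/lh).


Layers = ceil(83.1/0.142) = 586


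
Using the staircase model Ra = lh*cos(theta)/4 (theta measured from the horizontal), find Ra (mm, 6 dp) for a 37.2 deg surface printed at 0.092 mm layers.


Ra = 0.092 * cos(37.2) / 4 = 0.01832 mm


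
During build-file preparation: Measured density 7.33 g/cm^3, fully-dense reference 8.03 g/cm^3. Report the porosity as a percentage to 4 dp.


Porosity = (1-7.33/8.03)*100 = 8.7173 %


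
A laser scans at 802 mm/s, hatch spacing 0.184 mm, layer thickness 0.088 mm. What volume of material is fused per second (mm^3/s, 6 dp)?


Rate = 802 * 0.184 * 0.088 = 12.985984 mm^3/s


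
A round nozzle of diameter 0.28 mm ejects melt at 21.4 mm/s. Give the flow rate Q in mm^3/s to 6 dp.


A = pi*(0.28/2)^2 = 0.06157522 mm^2
Q = 0.06157522 * 21.4 = 1.31771 mm^3/s


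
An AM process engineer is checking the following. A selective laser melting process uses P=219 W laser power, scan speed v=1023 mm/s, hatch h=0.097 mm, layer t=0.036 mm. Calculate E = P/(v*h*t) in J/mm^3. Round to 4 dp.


E = 219 / (1023*0.097*0.036) = 61.3048 J/mm^3


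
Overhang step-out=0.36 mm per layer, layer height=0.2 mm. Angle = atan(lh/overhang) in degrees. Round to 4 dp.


angle = atan(0.2/0.36) = 29.0546 degrees


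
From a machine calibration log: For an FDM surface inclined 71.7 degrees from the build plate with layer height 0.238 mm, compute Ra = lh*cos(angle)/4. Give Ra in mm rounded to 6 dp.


Ra = 0.238 * cos(71.7) / 4 = 0.018683 mm


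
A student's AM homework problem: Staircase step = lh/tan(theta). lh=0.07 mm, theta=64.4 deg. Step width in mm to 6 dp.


step = 0.07 / tan(64.4) = 0.033538 mm


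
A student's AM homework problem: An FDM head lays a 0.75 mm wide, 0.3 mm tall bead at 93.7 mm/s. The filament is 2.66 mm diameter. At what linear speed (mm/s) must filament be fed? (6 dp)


Q = 0.75 * 0.3 * 93.7 = 21.0825 mm^3/s
A_fil = pi*(2.66/2)^2 = 5.55716324 mm^2
v_feed = 21.0825 / 5.55716324 = 3.793752 mm/s


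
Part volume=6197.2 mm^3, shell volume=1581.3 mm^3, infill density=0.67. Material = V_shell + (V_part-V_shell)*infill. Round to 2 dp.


V_infill = (6197.2 - 1581.3) * 0.67 = 3092.65
V_total = 1581.3 + 3092.65 = 4673.95 mm^3


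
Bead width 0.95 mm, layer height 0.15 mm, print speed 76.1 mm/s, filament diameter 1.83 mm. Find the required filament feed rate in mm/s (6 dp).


Q = 0.95 * 0.15 * 76.1 = 10.84425 mm^3/s
A_fil = pi*(1.83/2)^2 = 2.63021991 mm^2
v_feed = 10.84425 / 2.63021991 = 4.122944 mm/s


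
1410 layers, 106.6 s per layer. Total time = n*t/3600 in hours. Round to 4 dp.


t = 1410 * 106.6 / 3600 = 41.7517 hrs


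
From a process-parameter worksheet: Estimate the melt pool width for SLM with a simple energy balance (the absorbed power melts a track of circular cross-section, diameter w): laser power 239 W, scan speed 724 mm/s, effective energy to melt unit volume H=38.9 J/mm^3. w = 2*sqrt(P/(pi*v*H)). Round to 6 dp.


w = 2*sqrt(239/(pi*724*38.9)) = 0.103947 mm


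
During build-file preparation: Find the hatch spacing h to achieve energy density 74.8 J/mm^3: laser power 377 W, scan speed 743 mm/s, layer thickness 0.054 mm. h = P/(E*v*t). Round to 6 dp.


h = 377 / (74.8*743*0.054) = 0.12562 mm


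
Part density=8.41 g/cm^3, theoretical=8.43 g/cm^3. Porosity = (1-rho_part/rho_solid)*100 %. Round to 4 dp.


Porosity = (1-8.41/8.43)*100 = 0.2372 %


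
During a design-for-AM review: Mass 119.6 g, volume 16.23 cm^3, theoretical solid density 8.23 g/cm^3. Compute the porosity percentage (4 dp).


rho_part = 119.6 / 16.23 = 7.36906962 g/cm^3
Porosity = (1 - 7.36906962/8.23)*100 = 10.4609 %


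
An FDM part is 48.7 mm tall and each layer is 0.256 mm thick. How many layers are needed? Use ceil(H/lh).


Layers = ceil(48.7/0.256) = 191


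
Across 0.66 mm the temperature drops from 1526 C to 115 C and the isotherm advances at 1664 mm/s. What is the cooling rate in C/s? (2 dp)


G = (1526-115)/0.66 = 2137.87878788 C/mm
CR = 2137.87878788 * 1664 = 3557430.3 C/s


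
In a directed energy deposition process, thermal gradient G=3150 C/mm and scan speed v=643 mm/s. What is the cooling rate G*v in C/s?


CR = 3150 * 643 = 2025450 C/s


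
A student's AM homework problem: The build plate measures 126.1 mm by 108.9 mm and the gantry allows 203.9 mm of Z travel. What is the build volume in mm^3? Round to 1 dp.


V = 126.1 * 108.9 * 203.9 = 2800013.9 mm^3


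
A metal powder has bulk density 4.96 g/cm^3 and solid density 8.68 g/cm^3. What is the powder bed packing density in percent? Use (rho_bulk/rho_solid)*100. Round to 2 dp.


Packing = (4.96/8.68)*100 = 57.14 %


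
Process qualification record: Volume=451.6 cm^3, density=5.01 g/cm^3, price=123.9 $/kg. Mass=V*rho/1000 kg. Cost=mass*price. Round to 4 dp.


Mass = 451.6*5.01/1000 = 2.262516 kg
Cost = 2.262516 * 123.9 = 280.3257 $


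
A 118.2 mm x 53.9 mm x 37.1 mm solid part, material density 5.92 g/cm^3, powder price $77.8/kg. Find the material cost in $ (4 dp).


V = 118.2 * 53.9 * 37.1 = 236363.358 mm^3 = 236.363358 cm^3
Mass = 236.363358 * 5.92 / 1000 = 1.39927108 kg
Cost = 1.39927108 * 77.8 = 108.8633 $


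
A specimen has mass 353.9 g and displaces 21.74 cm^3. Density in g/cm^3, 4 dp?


rho = 353.9 / 21.74 = 16.2787 g/cm^3


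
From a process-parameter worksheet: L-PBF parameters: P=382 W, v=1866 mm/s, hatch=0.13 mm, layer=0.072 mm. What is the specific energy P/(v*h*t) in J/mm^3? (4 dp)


Build rate = 1866 * 0.13 * 0.072 = 17.46576 mm^3/s
SE = 382 / 17.46576 = 21.8714 J/mm^3


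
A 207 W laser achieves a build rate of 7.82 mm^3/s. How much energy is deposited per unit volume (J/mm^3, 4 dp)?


SE = 207 / 7.82 = 26.4706 J/mm^3


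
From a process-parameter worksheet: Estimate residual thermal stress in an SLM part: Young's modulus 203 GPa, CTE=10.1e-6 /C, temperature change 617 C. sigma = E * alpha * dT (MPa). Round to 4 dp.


sigma = 203*1000 * 10.1e-6 * 617 = 1265.0351 MPa


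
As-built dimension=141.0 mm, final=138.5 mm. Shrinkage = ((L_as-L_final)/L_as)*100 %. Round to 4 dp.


Shrinkage = ((141.0-138.5)/141.0)*100 = 1.773 %


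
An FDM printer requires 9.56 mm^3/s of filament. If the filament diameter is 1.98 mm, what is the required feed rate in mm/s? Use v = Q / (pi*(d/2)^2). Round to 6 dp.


A = pi*(1.98/2)^2 = 3.079075
v = 9.56 / 3.079075 = 3.104829 mm/s


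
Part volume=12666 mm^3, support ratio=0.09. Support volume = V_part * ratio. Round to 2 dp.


V_support = 12666 * 0.09 = 1139.94 mm^3


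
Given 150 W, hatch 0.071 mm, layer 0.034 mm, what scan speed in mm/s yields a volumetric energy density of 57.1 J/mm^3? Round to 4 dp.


v = 150 / (57.1*0.071*0.034) = 1088.223 mm/s


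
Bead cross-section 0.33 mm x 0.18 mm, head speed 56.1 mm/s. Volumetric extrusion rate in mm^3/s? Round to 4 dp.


Rate = 0.33 * 0.18 * 56.1 = 3.3323 mm^3/s


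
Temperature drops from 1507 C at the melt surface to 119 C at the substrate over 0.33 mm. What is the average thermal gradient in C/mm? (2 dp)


G = (1507-119)/0.33 = 4206.06 C/mm


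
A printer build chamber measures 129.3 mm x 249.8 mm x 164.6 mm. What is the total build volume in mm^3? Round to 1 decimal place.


V = 129.3 * 249.8 * 164.6 = 5316438.4 mm^3


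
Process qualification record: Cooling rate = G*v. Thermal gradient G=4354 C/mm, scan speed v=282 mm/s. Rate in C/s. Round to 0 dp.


CR = 4354 * 282 = 1227828 C/s


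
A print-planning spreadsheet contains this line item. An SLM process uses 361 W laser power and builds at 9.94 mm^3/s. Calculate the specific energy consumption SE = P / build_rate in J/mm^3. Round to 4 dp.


SE = 361 / 9.94 = 36.3179 J/mm^3


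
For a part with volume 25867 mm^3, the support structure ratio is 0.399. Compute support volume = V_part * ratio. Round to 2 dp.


V_support = 25867 * 0.399 = 10320.93 mm^3


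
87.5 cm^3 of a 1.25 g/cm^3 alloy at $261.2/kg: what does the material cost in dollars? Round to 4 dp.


Mass = 87.5*1.25/1000 = 0.109375 kg
Cost = 0.109375 * 261.2 = 28.5688 $


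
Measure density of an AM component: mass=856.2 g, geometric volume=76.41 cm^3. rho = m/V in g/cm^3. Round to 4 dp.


rho = 856.2 / 76.41 = 11.2053 g/cm^3


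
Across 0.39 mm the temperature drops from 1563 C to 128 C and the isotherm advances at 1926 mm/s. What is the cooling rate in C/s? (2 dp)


G = (1563-128)/0.39 = 3679.48717949 C/mm
CR = 3679.48717949 * 1926 = 7086692.31 C/s


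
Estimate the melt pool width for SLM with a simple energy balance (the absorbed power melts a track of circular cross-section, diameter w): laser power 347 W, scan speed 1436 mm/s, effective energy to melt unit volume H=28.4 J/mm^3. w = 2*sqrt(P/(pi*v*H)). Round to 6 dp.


w = 2*sqrt(347/(pi*1436*28.4)) = 0.104084 mm


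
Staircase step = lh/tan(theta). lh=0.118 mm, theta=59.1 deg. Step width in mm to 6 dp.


step = 0.118 / tan(59.1) = 0.070622 mm


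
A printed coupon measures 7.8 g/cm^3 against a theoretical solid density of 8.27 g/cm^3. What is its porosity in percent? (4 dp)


Porosity = (1-7.8/8.27)*100 = 5.6832 %


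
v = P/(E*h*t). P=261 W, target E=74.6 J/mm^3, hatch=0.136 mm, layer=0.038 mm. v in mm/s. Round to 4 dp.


v = 261 / (74.6*0.136*0.038) = 676.9852 mm/s


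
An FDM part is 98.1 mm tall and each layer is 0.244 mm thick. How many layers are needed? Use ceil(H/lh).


Layers = ceil(98.1/0.244) = 403


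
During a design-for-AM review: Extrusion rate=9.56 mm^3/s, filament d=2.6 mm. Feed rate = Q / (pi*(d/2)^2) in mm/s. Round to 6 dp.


A = pi*(2.6/2)^2 = 5.309292
v = 9.56 / 5.309292 = 1.800617 mm/s


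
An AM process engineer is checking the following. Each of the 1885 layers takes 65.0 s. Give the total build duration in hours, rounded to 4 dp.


t = 1885 * 65.0 / 3600 = 34.0347 hrs


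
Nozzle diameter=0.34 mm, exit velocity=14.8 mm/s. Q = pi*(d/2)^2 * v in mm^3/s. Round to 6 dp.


A = pi*(0.34/2)^2 = 0.09079203 mm^2
Q = 0.09079203 * 14.8 = 1.343722 mm^3/s


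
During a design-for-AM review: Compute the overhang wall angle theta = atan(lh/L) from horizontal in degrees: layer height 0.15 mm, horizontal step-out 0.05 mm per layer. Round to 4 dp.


angle = atan(0.15/0.05) = 71.5651 degrees


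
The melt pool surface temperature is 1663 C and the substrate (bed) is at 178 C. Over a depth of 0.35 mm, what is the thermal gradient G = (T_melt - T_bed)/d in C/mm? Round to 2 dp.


G = (1663-178)/0.35 = 4242.86 C/mm
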